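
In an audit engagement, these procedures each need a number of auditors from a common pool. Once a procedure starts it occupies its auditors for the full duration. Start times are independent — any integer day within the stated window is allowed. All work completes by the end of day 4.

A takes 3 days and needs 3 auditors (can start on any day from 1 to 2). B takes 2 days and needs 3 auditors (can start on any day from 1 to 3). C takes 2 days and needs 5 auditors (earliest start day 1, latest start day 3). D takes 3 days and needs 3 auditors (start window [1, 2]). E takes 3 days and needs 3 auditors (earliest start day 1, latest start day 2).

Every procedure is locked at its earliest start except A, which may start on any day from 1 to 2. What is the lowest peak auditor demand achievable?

17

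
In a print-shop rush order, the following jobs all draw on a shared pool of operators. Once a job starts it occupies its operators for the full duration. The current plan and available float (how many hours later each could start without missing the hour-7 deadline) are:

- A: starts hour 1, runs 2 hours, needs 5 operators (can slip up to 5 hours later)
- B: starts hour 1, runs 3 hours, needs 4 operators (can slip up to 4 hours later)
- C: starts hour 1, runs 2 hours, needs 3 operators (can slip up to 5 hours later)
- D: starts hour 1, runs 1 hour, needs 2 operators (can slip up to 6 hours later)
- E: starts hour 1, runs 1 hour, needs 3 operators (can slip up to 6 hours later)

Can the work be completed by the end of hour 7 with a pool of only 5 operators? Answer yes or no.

no

The minimum achievable peak is 6; 5 < 6, so no feasible schedule stays within the cap.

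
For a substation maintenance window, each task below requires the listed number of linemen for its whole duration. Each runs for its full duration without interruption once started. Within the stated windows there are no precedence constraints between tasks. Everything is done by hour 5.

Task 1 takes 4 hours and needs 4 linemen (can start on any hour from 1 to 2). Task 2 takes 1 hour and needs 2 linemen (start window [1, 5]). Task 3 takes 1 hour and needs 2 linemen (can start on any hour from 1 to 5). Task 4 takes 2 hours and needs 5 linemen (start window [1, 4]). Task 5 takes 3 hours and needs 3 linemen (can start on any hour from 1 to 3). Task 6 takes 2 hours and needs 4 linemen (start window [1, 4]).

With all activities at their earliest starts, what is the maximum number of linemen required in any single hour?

Early-start schedule: Task 1@1, Task 2@1, Task 3@1, Task 4@1, Task 5@1, Task 6@1.
Load per hour: hour 1: 20, hour 2: 16, hour 3: 7, hour 4: 4, hour 5: 0.
Peak is 20.

20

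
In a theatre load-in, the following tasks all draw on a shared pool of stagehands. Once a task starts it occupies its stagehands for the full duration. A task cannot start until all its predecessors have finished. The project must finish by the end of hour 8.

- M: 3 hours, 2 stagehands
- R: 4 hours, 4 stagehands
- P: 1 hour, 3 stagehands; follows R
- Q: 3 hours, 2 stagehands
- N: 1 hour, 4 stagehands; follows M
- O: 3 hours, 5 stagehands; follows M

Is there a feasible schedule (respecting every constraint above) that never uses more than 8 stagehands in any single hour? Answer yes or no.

yes

Schedule M@1, R@1, P@5, Q@6, N@5, O@6: h1:6  h2:6  h3:6  h4:4  h5:7  h6:7  h7:7  h8:7 — peak 7 ≤ 8.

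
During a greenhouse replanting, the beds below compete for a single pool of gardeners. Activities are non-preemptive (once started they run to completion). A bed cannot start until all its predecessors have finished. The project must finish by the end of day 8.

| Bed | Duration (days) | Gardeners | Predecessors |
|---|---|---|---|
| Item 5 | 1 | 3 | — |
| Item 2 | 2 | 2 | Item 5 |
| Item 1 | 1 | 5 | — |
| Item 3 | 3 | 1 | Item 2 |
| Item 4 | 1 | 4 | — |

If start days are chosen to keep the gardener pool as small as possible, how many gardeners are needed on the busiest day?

5

Early-start (Item 5@1, Item 2@2, Item 1@1, Item 3@4, Item 4@1) gives peak 12: d1:12  d2:2  d3:2  d4:1  d5:1  d6:1  d7:0  d8:0.
Shift Item 1→4, Item 3→5, Item 4→5.
Schedule Item 5@1, Item 2@2, Item 1@4, Item 3@5, Item 4@5: d1:3  d2:2  d3:2  d4:5  d5:5  d6:1  d7:1  d8:0 — peak 5.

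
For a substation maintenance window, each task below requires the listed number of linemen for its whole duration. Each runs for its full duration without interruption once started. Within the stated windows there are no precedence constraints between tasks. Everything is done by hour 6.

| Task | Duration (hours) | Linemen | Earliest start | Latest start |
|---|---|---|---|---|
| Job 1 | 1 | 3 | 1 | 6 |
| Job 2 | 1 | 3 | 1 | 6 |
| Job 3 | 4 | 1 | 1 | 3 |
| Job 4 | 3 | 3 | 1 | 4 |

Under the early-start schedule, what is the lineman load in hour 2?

At early start, hour 2 has: Job 3, Job 4.
Demand: 1 + 3 = 4.

4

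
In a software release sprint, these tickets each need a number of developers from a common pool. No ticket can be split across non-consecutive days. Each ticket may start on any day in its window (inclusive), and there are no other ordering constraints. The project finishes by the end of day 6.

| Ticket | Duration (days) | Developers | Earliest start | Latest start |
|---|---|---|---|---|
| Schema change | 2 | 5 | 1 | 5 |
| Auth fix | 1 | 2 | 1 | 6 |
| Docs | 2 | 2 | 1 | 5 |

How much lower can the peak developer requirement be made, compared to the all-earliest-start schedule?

4

Early-start peak: d1:9  d2:7  d3:0  d4:0  d5:0  d6:0 ⇒ 9.
Leveled (Schema change@1, Auth fix@3, Docs@3): d1:5  d2:5  d3:4  d4:2  d5:0  d6:0 ⇒ 5.
Reduction 9 − 5 = 4.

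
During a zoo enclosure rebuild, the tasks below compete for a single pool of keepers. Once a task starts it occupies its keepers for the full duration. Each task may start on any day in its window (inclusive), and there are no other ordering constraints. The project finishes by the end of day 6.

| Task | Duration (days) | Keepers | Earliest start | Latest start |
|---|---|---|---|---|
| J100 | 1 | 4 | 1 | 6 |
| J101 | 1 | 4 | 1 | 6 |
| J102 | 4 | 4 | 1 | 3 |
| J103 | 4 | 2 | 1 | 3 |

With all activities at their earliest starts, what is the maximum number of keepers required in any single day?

Early-start schedule: J100@1, J101@1, J102@1, J103@1.
Load per day: day 1: 14, day 2: 6, day 3: 6, day 4: 6, day 5: 0, day 6: 0.
Peak is 14.

14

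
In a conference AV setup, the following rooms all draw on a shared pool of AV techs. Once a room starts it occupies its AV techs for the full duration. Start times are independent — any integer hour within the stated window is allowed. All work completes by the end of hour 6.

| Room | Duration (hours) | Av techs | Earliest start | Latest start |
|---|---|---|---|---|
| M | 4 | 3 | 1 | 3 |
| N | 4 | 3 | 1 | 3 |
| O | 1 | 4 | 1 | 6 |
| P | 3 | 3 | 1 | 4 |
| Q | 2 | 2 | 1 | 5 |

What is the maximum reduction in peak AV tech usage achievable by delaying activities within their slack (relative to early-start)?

Early-start peak: h1:15  h2:11  h3:9  h4:6  h5:0  h6:0 ⇒ 15.
Leveled (M@1, N@1, O@5, P@1, Q@4): h1:9  h2:9  h3:9  h4:8  h5:6  h6:0 ⇒ 9.
Reduction 15 − 9 = 6.

6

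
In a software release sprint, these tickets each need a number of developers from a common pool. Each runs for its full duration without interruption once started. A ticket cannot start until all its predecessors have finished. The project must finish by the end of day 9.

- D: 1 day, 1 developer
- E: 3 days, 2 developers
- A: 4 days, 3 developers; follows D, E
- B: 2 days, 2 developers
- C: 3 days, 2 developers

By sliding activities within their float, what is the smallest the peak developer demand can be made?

Early-start (D@1, E@1, A@4, B@1, C@1) gives peak 7: d1:7  d2:6  d3:4  d4:3  d5:3  d6:3  d7:3  d8:0  d9:0.
Shift A→6, B→4, C→2.
Schedule D@1, E@1, A@6, B@4, C@2: d1:3  d2:4  d3:4  d4:4  d5:2  d6:3  d7:3  d8:3  d9:3 — peak 4.
Total developer-days = 29 over 9 days ⇒ peak ≥ ⌈29/9⌉ = 4, so 4 is optimal.

4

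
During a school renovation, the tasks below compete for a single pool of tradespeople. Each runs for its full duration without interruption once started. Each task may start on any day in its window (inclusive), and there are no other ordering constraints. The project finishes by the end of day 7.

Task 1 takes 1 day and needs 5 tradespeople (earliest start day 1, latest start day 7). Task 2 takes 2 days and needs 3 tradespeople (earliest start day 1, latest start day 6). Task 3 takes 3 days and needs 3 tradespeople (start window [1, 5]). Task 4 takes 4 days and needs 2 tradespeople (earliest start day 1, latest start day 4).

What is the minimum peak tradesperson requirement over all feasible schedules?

5

Early-start (Task 1@1, Task 2@1, Task 3@1, Task 4@1) gives peak 13: d1:13  d2:8  d3:5  d4:2  d5:0  d6:0  d7:0.
Shift Task 2→2, Task 3→4, Task 4→2.
Schedule Task 1@1, Task 2@2, Task 3@4, Task 4@2: d1:5  d2:5  d3:5  d4:5  d5:5  d6:3  d7:0 — peak 5.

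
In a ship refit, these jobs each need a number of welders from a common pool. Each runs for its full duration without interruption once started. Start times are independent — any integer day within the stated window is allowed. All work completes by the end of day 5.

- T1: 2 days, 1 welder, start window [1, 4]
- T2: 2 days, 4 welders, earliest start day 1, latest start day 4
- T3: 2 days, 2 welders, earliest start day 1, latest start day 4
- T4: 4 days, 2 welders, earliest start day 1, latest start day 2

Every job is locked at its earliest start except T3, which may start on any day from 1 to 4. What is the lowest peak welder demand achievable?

T3@1: d1:9  d2:9  d3:2  d4:2  d5:0 → peak 9
T3@2: d1:7  d2:9  d3:4  d4:2  d5:0 → peak 9
T3@3: d1:7  d2:7  d3:4  d4:4  d5:0 → peak 7
T3@4: d1:7  d2:7  d3:2  d4:4  d5:2 → peak 7
Best is T3@3, peak 7.

7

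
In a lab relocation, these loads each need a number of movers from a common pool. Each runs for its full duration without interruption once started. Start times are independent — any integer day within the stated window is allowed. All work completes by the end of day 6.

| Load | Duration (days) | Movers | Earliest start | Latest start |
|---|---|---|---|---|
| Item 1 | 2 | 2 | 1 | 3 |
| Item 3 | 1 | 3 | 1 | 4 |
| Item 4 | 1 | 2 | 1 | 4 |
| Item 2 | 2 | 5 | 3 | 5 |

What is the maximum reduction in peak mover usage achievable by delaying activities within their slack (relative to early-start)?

2

Early-start peak: d1:7  d2:2  d3:5  d4:5  d5:0  d6:0 ⇒ 7.
Leveled (Item 1@1, Item 3@1, Item 4@2, Item 2@3): d1:5  d2:4  d3:5  d4:5  d5:0  d6:0 ⇒ 5.
Reduction 7 − 5 = 2.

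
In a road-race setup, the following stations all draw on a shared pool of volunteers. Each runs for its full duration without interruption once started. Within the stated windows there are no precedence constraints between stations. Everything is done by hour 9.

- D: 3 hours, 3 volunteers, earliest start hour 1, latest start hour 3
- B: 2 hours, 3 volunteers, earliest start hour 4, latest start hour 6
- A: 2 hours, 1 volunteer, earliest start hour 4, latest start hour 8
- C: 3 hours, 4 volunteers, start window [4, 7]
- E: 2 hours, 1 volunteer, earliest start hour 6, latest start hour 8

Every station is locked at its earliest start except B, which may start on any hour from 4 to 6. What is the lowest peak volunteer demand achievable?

8

B@4: h1:3  h2:3  h3:3  h4:8  h5:8  h6:5  h7:1  h8:0  h9:0 → peak 8
B@5: h1:3  h2:3  h3:3  h4:5  h5:8  h6:8  h7:1  h8:0  h9:0 → peak 8
B@6: h1:3  h2:3  h3:3  h4:5  h5:5  h6:8  h7:4  h8:0  h9:0 → peak 8
Best is B@4, peak 8.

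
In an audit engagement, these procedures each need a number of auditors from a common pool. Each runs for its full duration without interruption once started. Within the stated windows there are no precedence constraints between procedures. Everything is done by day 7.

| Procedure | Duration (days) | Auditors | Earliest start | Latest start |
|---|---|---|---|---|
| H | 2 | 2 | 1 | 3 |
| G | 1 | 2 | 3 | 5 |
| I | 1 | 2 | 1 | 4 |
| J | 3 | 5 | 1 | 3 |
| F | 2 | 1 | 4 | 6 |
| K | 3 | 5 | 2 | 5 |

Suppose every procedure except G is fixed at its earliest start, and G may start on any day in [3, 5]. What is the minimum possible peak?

12

G@3: d1:9  d2:12  d3:12  d4:6  d5:1  d6:0  d7:0 → peak 12
G@4: d1:9  d2:12  d3:10  d4:8  d5:1  d6:0  d7:0 → peak 12
G@5: d1:9  d2:12  d3:10  d4:6  d5:3  d6:0  d7:0 → peak 12
Best is G@3, peak 12.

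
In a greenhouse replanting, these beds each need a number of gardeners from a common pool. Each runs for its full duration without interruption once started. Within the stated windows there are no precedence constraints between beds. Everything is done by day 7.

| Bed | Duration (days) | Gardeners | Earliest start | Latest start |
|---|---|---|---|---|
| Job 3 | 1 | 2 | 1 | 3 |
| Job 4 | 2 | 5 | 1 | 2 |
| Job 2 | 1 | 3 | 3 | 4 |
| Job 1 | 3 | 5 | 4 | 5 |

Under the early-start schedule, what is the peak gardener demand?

7

Early-start schedule: Job 3@1, Job 4@1, Job 2@3, Job 1@4.
Load per day: day 1: 7, day 2: 5, day 3: 3, day 4: 5, day 5: 5, day 6: 5, day 7: 0.
Peak is 7.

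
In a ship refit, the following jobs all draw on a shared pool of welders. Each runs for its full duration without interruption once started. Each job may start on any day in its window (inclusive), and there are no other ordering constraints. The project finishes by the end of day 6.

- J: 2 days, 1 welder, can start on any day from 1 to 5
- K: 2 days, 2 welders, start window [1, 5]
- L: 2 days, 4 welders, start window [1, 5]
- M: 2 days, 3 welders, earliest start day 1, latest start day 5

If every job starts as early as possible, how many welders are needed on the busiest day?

10

Early-start schedule: J@1, K@1, L@1, M@1.
Load per day: day 1: 10, day 2: 10, day 3: 0, day 4: 0, day 5: 0, day 6: 0.
Peak is 10.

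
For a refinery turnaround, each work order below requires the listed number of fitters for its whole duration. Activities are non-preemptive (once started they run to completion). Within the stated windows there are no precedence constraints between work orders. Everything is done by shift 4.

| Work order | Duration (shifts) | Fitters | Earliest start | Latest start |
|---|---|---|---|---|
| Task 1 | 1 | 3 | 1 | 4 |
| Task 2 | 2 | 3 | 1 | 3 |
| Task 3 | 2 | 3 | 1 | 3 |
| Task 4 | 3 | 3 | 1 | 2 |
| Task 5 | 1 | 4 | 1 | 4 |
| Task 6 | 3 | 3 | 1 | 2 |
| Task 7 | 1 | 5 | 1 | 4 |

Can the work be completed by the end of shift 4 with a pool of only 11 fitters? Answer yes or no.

The minimum achievable peak is 12; 11 < 12, so no feasible schedule stays within the cap.

no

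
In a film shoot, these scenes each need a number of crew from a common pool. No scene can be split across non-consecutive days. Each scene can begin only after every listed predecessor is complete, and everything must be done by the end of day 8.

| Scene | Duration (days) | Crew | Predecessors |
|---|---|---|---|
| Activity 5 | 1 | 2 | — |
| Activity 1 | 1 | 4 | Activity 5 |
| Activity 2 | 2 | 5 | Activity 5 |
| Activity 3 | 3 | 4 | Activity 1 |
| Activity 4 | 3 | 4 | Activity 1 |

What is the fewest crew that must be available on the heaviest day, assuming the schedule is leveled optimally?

8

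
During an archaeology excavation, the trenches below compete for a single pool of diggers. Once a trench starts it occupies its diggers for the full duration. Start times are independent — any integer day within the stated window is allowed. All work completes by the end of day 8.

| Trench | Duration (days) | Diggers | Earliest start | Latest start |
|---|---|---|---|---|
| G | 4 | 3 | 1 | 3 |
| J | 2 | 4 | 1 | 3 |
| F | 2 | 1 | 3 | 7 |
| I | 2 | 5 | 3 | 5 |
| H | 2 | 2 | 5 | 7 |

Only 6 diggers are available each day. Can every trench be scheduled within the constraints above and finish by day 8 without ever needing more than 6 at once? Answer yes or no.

The minimum achievable peak is 7; 6 < 7, so no feasible schedule stays within the cap.

no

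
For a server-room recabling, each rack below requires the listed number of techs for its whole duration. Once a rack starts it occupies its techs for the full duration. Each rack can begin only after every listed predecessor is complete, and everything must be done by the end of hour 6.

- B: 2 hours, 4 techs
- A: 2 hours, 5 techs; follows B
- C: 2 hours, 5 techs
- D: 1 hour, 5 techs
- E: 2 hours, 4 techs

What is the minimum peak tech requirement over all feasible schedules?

Early-start (B@1, A@3, C@1, D@1, E@1) gives peak 18: h1:18  h2:13  h3:5  h4:5  h5:0  h6:0.
Shift D→5, E→3.
Schedule B@1, A@3, C@1, D@5, E@3: h1:9  h2:9  h3:9  h4:9  h5:5  h6:0 — peak 9.

9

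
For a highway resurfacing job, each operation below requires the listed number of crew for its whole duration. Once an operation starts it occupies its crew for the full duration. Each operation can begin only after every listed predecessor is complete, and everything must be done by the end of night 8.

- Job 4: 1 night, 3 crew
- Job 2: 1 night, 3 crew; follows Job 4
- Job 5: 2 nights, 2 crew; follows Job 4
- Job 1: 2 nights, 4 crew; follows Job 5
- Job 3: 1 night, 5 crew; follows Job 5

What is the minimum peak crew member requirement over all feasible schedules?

Early-start (Job 4@1, Job 2@2, Job 5@2, Job 1@4, Job 3@4) gives peak 9: n1:3  n2:5  n3:2  n4:9  n5:4  n6:0  n7:0  n8:0.
Shift Job 3→6.
Schedule Job 4@1, Job 2@2, Job 5@2, Job 1@4, Job 3@6: n1:3  n2:5  n3:2  n4:4  n5:4  n6:5  n7:0  n8:0 — peak 5.

5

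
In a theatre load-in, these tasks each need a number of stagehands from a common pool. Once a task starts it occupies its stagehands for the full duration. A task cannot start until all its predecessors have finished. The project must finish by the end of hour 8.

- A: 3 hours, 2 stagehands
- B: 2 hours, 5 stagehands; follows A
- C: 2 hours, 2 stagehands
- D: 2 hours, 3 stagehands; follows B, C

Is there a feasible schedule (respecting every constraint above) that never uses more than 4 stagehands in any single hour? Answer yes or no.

no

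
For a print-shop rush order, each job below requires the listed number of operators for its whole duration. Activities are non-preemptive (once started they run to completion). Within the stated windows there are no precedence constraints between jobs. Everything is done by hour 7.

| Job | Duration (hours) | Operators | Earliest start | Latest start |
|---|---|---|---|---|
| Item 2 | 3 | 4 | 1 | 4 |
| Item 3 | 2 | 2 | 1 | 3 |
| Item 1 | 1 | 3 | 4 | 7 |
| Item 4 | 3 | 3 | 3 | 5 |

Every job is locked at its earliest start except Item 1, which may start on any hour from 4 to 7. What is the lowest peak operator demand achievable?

Item 1@4: h1:6  h2:6  h3:7  h4:6  h5:3  h6:0  h7:0 → peak 7
Item 1@5: h1:6  h2:6  h3:7  h4:3  h5:6  h6:0  h7:0 → peak 7
Item 1@6: h1:6  h2:6  h3:7  h4:3  h5:3  h6:3  h7:0 → peak 7
Item 1@7: h1:6  h2:6  h3:7  h4:3  h5:3  h6:0  h7:3 → peak 7
Best is Item 1@4, peak 7.

7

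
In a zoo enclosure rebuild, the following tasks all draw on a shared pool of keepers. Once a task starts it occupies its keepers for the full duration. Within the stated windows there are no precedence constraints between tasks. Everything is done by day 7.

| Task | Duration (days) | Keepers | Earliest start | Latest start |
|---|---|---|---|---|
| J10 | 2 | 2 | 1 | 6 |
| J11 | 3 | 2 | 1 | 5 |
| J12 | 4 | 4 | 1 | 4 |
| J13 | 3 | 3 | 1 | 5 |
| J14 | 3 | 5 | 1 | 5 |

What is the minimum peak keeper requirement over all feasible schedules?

8

Early-start (J10@1, J11@1, J12@1, J13@1, J14@1) gives peak 16: d1:16  d2:16  d3:14  d4:4  d5:0  d6:0  d7:0.
Shift J13→4, J14→5.
Schedule J10@1, J11@1, J12@1, J13@4, J14@5: d1:8  d2:8  d3:6  d4:7  d5:8  d6:8  d7:5 — peak 8.
Total keeper-days = 50 over 7 days ⇒ peak ≥ ⌈50/7⌉ = 8, so 8 is optimal.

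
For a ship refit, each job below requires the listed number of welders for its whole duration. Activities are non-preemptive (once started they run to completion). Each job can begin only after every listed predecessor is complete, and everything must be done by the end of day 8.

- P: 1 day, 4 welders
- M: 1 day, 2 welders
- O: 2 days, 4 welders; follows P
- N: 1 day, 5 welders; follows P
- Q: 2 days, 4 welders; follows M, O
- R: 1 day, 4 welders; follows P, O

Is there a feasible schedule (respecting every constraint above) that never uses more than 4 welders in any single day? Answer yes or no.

no

The minimum achievable peak is 5; 4 < 5, so no feasible schedule stays within the cap.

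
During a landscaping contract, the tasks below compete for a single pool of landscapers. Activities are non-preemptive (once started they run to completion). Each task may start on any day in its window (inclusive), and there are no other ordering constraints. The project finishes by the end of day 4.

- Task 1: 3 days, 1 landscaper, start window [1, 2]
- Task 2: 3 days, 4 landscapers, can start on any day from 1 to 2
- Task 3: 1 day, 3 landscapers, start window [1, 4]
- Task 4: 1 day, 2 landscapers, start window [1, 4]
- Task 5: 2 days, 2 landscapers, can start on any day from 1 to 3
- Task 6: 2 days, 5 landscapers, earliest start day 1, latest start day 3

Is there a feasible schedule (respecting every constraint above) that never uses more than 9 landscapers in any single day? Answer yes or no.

no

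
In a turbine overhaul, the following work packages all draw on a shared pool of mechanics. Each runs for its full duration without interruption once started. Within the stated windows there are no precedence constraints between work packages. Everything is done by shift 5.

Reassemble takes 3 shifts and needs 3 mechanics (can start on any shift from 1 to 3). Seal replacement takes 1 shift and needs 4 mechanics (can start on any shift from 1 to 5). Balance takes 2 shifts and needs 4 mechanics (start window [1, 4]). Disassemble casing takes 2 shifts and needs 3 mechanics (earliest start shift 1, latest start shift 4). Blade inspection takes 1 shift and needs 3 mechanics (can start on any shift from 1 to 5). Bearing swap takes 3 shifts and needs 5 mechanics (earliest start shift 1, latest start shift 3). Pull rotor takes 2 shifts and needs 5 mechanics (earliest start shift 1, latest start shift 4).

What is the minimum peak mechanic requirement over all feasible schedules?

12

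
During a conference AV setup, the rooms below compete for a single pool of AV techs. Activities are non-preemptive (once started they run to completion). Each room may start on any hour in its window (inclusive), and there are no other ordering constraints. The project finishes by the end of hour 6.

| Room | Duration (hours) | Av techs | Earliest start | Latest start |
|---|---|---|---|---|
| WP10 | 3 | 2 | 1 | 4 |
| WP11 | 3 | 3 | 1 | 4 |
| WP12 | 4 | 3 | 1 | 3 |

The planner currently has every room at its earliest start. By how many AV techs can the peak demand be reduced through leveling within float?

2

Early-start peak: h1:8  h2:8  h3:8  h4:3  h5:0  h6:0 ⇒ 8.
Leveled (WP10@1, WP11@4, WP12@1): h1:5  h2:5  h3:5  h4:6  h5:3  h6:3 ⇒ 6.
Reduction 8 − 6 = 2.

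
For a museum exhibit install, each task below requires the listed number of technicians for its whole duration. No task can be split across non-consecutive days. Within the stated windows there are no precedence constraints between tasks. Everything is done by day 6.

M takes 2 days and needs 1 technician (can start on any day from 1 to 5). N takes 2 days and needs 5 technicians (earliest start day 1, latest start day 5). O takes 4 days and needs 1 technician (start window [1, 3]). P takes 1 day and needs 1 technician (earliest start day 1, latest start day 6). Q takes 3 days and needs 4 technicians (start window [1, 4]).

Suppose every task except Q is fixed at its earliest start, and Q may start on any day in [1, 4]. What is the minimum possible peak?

Q@1: d1:12  d2:11  d3:5  d4:1  d5:0  d6:0 → peak 12
Q@2: d1:8  d2:11  d3:5  d4:5  d5:0  d6:0 → peak 11
Q@3: d1:8  d2:7  d3:5  d4:5  d5:4  d6:0 → peak 8
Q@4: d1:8  d2:7  d3:1  d4:5  d5:4  d6:4 → peak 8
Best is Q@3, peak 8.

8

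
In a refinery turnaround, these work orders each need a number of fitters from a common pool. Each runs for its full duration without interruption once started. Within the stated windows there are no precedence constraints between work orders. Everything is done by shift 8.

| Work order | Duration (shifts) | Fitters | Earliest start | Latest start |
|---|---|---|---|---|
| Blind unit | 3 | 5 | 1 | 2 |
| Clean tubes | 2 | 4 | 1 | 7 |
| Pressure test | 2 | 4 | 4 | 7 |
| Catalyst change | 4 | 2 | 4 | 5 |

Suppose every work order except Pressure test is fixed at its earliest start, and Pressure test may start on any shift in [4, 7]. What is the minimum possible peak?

9

Pressure test@4: s1:9  s2:9  s3:5  s4:6  s5:6  s6:2  s7:2  s8:0 → peak 9
Pressure test@5: s1:9  s2:9  s3:5  s4:2  s5:6  s6:6  s7:2  s8:0 → peak 9
Pressure test@6: s1:9  s2:9  s3:5  s4:2  s5:2  s6:6  s7:6  s8:0 → peak 9
Pressure test@7: s1:9  s2:9  s3:5  s4:2  s5:2  s6:2  s7:6  s8:4 → peak 9
Best is Pressure test@4, peak 9.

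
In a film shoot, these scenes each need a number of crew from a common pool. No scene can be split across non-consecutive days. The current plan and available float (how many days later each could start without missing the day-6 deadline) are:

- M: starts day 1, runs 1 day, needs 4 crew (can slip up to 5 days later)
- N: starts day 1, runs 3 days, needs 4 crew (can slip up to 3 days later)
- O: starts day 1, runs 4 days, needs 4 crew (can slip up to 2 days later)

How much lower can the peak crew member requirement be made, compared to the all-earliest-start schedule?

Early-start peak: d1:12  d2:8  d3:8  d4:4  d5:0  d6:0 ⇒ 12.
Leveled (M@1, N@1, O@2): d1:8  d2:8  d3:8  d4:4  d5:4  d6:0 ⇒ 8.
Reduction 12 − 8 = 4.

4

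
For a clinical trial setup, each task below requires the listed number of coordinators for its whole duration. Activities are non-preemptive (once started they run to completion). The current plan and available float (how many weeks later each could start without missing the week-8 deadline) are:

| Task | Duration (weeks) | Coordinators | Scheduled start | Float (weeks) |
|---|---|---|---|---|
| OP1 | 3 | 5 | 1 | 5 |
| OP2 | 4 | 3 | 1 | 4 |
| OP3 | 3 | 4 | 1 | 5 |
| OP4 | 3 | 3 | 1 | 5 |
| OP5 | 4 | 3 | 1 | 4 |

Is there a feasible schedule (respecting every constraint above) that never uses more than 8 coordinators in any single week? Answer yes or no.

no

The minimum achievable peak is 9; 8 < 9, so no feasible schedule stays within the cap.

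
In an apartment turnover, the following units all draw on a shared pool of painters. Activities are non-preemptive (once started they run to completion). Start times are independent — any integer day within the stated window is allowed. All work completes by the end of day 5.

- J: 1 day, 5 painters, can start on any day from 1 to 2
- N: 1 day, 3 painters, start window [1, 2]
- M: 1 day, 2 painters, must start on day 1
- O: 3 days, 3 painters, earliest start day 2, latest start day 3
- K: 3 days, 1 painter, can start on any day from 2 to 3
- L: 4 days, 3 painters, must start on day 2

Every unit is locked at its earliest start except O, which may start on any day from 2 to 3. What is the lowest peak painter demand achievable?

O@2: d1:10  d2:7  d3:7  d4:7  d5:3 → peak 10
O@3: d1:10  d2:4  d3:7  d4:7  d5:6 → peak 10
Best is O@2, peak 10.

10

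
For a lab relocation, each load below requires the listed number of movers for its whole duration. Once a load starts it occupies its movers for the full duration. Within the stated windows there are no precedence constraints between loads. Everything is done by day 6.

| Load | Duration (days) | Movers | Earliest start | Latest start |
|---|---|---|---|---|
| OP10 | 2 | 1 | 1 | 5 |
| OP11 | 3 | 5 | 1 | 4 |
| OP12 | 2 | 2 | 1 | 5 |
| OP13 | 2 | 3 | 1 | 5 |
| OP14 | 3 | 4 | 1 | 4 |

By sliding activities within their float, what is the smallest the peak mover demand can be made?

Early-start (OP10@1, OP11@1, OP12@1, OP13@1, OP14@1) gives peak 15: d1:15  d2:15  d3:9  d4:0  d5:0  d6:0.
Shift OP12→3, OP13→5, OP14→4.
Schedule OP10@1, OP11@1, OP12@3, OP13@5, OP14@4: d1:6  d2:6  d3:7  d4:6  d5:7  d6:7 — peak 7.
Total mover-days = 39 over 6 days ⇒ peak ≥ ⌈39/6⌉ = 7, so 7 is optimal.

7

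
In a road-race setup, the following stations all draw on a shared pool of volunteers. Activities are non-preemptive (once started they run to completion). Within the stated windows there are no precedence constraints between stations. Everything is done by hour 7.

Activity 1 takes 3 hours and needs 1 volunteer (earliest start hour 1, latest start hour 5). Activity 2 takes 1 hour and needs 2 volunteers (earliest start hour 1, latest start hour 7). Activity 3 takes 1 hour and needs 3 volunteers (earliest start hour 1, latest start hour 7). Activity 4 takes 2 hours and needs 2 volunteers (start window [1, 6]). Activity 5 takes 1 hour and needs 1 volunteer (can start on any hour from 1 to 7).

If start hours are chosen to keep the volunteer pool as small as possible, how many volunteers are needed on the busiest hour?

3

Early-start (Activity 1@1, Activity 2@1, Activity 3@1, Activity 4@1, Activity 5@1) gives peak 9: h1:9  h2:3  h3:1  h4:0  h5:0  h6:0  h7:0.
Shift Activity 3→4, Activity 4→2, Activity 5→5.
Schedule Activity 1@1, Activity 2@1, Activity 3@4, Activity 4@2, Activity 5@5: h1:3  h2:3  h3:3  h4:3  h5:1  h6:0  h7:0 — peak 3.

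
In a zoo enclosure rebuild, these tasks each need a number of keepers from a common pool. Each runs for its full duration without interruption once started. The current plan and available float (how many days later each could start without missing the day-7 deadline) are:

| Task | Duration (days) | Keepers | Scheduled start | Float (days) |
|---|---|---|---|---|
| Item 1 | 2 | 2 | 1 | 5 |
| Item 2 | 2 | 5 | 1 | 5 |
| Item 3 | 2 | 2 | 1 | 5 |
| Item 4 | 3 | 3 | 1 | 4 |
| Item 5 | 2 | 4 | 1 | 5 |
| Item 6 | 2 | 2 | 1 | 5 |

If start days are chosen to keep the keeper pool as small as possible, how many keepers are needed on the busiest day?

Early-start (Item 1@1, Item 2@1, Item 3@1, Item 4@1, Item 5@1, Item 6@1) gives peak 18: d1:18  d2:18  d3:3  d4:0  d5:0  d6:0  d7:0.
Shift Item 3→3, Item 4→3, Item 5→5, Item 6→3.
Schedule Item 1@1, Item 2@1, Item 3@3, Item 4@3, Item 5@5, Item 6@3: d1:7  d2:7  d3:7  d4:7  d5:7  d6:4  d7:0 — peak 7.

7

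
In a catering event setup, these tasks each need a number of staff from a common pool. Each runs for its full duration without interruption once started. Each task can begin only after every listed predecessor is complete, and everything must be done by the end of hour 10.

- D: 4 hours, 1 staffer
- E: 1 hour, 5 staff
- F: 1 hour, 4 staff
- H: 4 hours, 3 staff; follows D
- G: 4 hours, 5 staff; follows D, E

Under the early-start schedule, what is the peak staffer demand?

10

Early-start schedule: D@1, E@1, F@1, H@5, G@5.
Load per hour: hour 1: 10, hour 2: 1, hour 3: 1, hour 4: 1, hour 5: 8, hour 6: 8, hour 7: 8, hour 8: 8, hour 9: 0, hour 10: 0.
Peak is 10.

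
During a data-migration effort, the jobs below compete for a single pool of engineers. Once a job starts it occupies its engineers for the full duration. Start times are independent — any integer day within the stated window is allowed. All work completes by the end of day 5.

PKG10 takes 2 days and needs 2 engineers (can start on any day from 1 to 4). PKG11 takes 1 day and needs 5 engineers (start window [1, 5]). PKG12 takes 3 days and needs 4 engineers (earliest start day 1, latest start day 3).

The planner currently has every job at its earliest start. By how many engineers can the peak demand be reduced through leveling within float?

5

Early-start peak: d1:11  d2:6  d3:4  d4:0  d5:0 ⇒ 11.
Leveled (PKG10@1, PKG11@4, PKG12@1): d1:6  d2:6  d3:4  d4:5  d5:0 ⇒ 6.
Reduction 11 − 6 = 5.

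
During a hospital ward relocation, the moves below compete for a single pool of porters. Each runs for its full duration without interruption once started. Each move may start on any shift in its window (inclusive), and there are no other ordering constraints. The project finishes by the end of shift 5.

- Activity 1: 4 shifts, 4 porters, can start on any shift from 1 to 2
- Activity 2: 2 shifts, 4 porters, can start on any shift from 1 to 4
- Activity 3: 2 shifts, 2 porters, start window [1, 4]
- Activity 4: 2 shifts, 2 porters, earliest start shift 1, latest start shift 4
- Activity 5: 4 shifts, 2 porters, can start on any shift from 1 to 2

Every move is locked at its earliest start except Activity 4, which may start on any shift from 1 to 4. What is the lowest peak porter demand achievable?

Activity 4@1: s1:14  s2:14  s3:6  s4:6  s5:0 → peak 14
Activity 4@2: s1:12  s2:14  s3:8  s4:6  s5:0 → peak 14
Activity 4@3: s1:12  s2:12  s3:8  s4:8  s5:0 → peak 12
Activity 4@4: s1:12  s2:12  s3:6  s4:8  s5:2 → peak 12
Best is Activity 4@3, peak 12.

12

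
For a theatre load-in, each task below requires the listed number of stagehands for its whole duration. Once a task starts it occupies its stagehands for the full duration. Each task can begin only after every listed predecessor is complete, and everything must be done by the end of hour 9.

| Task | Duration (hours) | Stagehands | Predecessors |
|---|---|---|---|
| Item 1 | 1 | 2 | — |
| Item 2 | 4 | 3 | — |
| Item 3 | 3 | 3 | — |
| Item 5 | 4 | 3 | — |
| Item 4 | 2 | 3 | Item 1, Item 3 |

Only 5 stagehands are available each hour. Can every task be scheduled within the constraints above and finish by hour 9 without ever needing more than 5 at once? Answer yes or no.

no

The minimum achievable peak is 6; 5 < 6, so no feasible schedule stays within the cap.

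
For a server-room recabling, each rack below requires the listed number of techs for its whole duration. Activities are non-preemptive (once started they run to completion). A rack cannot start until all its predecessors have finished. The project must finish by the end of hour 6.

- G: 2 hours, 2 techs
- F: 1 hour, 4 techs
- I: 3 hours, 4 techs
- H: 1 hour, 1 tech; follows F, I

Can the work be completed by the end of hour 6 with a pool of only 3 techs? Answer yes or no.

Total tech-hours = 21; over 6 hours the average is 21/6 > 3, so some hour must exceed 3.

no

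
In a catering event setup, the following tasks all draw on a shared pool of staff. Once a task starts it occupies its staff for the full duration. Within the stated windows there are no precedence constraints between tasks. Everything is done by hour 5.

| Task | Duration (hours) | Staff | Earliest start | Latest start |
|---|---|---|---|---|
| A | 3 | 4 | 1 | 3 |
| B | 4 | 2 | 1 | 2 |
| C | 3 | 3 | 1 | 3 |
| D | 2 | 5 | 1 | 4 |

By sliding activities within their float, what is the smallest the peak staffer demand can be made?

9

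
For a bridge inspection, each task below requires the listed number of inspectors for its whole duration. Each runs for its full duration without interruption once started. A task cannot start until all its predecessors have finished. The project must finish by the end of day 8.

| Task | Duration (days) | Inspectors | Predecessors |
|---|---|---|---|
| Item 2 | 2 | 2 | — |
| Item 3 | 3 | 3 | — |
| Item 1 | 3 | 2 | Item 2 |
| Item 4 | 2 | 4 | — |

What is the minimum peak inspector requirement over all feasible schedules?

Early-start (Item 2@1, Item 3@1, Item 1@3, Item 4@1) gives peak 9: d1:9  d2:9  d3:5  d4:2  d5:2  d6:0  d7:0  d8:0.
Shift Item 4→6.
Schedule Item 2@1, Item 3@1, Item 1@3, Item 4@6: d1:5  d2:5  d3:5  d4:2  d5:2  d6:4  d7:4  d8:0 — peak 5.

5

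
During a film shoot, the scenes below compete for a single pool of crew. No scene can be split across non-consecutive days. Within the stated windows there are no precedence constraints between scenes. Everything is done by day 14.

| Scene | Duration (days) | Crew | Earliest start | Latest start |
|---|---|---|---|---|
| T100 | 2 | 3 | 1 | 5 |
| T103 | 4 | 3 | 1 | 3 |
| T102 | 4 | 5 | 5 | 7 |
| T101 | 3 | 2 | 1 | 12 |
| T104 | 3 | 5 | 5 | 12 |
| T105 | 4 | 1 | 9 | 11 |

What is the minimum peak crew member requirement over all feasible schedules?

Early-start (T100@1, T103@1, T102@5, T101@1, T104@5, T105@9) gives peak 10: d1:8  d2:8  d3:5  d4:3  d5:10  d6:10  d7:10  d8:5  d9:1  d10:1  d11:1  d12:1  d13:0  d14:0.
Shift T101→9, T104→12.
Schedule T100@1, T103@1, T102@5, T101@9, T104@12, T105@9: d1:6  d2:6  d3:3  d4:3  d5:5  d6:5  d7:5  d8:5  d9:3  d10:3  d11:3  d12:6  d13:5  d14:5 — peak 6.

6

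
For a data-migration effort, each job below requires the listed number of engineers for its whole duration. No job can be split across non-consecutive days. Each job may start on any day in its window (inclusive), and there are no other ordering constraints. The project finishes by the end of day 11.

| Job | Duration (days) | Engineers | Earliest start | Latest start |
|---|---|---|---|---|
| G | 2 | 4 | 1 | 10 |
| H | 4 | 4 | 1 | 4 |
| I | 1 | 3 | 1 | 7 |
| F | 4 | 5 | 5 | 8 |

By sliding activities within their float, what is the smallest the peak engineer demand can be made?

Early-start (G@1, H@1, I@1, F@5) gives peak 11: d1:11  d2:8  d3:4  d4:4  d5:5  d6:5  d7:5  d8:5  d9:0  d10:0  d11:0.
Shift H→3, I→7, F→8.
Schedule G@1, H@3, I@7, F@8: d1:4  d2:4  d3:4  d4:4  d5:4  d6:4  d7:3  d8:5  d9:5  d10:5  d11:5 — peak 5.
Total engineer-days = 47 over 11 days ⇒ peak ≥ ⌈47/11⌉ = 5, so 5 is optimal.

5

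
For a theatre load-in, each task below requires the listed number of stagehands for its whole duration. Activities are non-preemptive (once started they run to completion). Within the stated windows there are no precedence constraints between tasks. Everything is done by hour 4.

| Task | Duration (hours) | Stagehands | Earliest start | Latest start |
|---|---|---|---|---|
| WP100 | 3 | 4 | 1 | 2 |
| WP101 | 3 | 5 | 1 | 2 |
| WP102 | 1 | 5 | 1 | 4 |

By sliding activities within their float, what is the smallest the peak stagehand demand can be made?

Early-start (WP100@1, WP101@1, WP102@1) gives peak 14: h1:14  h2:9  h3:9  h4:0.
Shift WP102→4.
Schedule WP100@1, WP101@1, WP102@4: h1:9  h2:9  h3:9  h4:5 — peak 9.
No arrangement of the 16 feasible schedules does better.

9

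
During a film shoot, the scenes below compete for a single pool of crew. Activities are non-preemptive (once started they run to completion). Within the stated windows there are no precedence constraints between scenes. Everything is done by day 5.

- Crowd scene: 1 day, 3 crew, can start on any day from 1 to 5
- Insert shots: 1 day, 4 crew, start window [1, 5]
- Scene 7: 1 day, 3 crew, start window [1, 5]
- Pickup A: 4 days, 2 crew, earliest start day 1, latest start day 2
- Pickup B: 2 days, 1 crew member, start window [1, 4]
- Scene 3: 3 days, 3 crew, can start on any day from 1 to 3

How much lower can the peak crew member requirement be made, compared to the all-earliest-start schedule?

Early-start peak: d1:16  d2:6  d3:5  d4:2  d5:0 ⇒ 16.
Leveled (Crowd scene@1, Insert shots@2, Scene 7@1, Pickup A@2, Pickup B@3, Scene 3@3): d1:6  d2:6  d3:6  d4:6  d5:5 ⇒ 6.
Reduction 16 − 6 = 10.

10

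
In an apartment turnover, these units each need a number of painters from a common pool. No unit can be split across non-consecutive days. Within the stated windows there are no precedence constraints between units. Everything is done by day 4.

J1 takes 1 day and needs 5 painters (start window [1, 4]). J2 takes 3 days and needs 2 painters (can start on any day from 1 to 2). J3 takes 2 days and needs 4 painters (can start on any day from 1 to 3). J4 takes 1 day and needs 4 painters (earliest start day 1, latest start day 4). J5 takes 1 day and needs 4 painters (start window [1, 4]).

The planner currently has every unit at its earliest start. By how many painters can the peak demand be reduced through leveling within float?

11

Early-start peak: d1:19  d2:6  d3:2  d4:0 ⇒ 19.
Leveled (J1@1, J2@1, J3@2, J4@4, J5@4): d1:7  d2:6  d3:6  d4:8 ⇒ 8.
Reduction 19 − 8 = 11.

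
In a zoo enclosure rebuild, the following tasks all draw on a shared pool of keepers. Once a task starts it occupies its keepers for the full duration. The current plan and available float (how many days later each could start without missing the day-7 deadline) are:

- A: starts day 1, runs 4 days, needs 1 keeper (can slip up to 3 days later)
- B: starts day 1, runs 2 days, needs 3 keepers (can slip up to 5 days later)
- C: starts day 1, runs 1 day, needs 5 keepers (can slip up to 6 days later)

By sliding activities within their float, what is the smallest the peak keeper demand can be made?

Early-start (A@1, B@1, C@1) gives peak 9: d1:9  d2:4  d3:1  d4:1  d5:0  d6:0  d7:0.
Shift C→5.
Schedule A@1, B@1, C@5: d1:4  d2:4  d3:1  d4:1  d5:5  d6:0  d7:0 — peak 5.

5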